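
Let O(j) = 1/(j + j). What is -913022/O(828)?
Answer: -1511964432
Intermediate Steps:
O(j) = 1/(2*j)
-913022/O(828) = -913022/((½)/828) = -913022/((½)*(1/828)) = -913022/1/1656 = -913022*1656 = -1511964432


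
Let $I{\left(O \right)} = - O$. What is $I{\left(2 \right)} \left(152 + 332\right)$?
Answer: $-968$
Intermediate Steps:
$I{\left(2 \right)} \left(152 + 332\right) = \left(-1\right) 2 \left(152 + 332\right) = \left(-2\right) 484 = -968$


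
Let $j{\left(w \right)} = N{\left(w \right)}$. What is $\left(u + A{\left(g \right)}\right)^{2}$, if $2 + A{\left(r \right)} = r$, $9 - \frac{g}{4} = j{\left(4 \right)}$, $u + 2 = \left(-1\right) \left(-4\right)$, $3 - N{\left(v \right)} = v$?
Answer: $1600$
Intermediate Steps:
$N{\left(v \right)} = 3 - v$
$u = 2$ ($u = -2 - -4 = -2 + 4 = 2$)
$j{\left(w \right)} = 3 - w$
$g = 40$ ($g = 36 - 4 \left(3 - 4\right) = 36 - -4 = 36 + 4 = 40$)
$A{\left(r \right)} = -2 + r$
$\left(u + A{\left(g \right)}\right)^{2} = \left(2 + \left(-2 + 40\right)\right)^{2} = \left(2 + 38\right)^{2} = 40^{2} = 1600$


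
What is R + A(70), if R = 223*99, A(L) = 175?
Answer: 22252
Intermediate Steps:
R = 22077
R + A(70) = 22077 + 175 = 22252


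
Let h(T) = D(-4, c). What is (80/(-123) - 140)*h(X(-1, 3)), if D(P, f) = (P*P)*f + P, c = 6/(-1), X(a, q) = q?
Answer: 1730000/123 ≈ 14065.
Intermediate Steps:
c = -6 (c = 6*(-1) = -6)
D(P, f) = P + f*P**2 (D(P, f) = P**2*f + P = f*P**2 + P = P + f*P**2)
h(T) = -100 (h(T) = -4*(1 - 4*(-6)) = -4*(1 + 24) = -4*25 = -100)
(80/(-123) - 140)*h(X(-1, 3)) = (80/(-123) - 140)*(-100) = (80*(-1/123) - 140)*(-100) = (-80/123 - 140)*(-100) = -17300/123*(-100) = 1730000/123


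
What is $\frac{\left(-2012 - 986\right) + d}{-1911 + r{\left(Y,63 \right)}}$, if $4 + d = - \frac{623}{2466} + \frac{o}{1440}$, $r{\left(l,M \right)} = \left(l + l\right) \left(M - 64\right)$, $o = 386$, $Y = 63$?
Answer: $\frac{32901751}{22325520} \approx 1.4737$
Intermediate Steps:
$r{\left(l,M \right)} = 2 l \left(-64 + M\right)$
$d = - \frac{43671}{10960}$ ($d = -4 + \left(- \frac{623}{2466} + \frac{386}{1440}\right) = -4 + \left(\left(-623\right) \frac{1}{2466} + 386 \cdot \frac{1}{1440}\right) = -4 + \left(- \frac{623}{2466} + \frac{193}{720}\right) = -4 + \frac{169}{10960} = - \frac{43671}{10960} \approx -3.9846$)
$\frac{\left(-2012 - 986\right) + d}{-1911 + r{\left(Y,63 \right)}} = \frac{\left(-2012 - 986\right) - \frac{43671}{10960}}{-1911 + 2 \cdot 63 \left(-64 + 63\right)} = \frac{\left(-2012 - 986\right) - \frac{43671}{10960}}{-1911 + 2 \cdot 63 \left(-1\right)} = \frac{-2998 - \frac{43671}{10960}}{-1911 - 126} = - \frac{32901751}{10960 \left(-2037\right)} = \left(- \frac{32901751}{10960}\right) \left(- \frac{1}{2037}\right) = \frac{32901751}{22325520}$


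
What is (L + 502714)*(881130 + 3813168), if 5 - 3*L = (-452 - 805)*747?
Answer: 3829179562516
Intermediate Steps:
L = 938984/3 (L = 5/3 - (-452 - 805)*747/3 = 5/3 - (-419)*747 = 5/3 - ⅓*(-938979) = 5/3 + 312993 = 938984/3 ≈ 3.1299e+5)
(L + 502714)*(881130 + 3813168) = (938984/3 + 502714)*(881130 + 3813168) = (2447126/3)*4694298 = 3829179562516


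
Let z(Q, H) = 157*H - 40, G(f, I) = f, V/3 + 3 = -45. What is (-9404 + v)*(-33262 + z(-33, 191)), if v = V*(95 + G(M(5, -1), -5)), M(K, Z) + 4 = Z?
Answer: 74136660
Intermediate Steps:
V = -144 (V = -9 + 3*(-45) = -9 - 135 = -144)
M(K, Z) = -4 + Z
z(Q, H) = -40 + 157*H
v = -12960 (v = -144*(95 + (-4 - 1)) = -144*(95 - 5) = -144*90 = -12960)
(-9404 + v)*(-33262 + z(-33, 191)) = (-9404 - 12960)*(-33262 + (-40 + 157*191)) = -22364*(-33262 + (-40 + 29987)) = -22364*(-33262 + 29947) = -22364*(-3315) = 74136660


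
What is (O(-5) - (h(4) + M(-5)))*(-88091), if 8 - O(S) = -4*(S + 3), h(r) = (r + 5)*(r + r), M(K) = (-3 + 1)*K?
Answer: 7223462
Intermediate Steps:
M(K) = -2*K
h(r) = 2*r*(5 + r) (h(r) = (5 + r)*(2*r) = 2*r*(5 + r))
O(S) = 20 + 4*S (O(S) = 8 - (-4)*(S + 3) = 8 - (-4)*(3 + S) = 8 - (-12 - 4*S) = 8 + (12 + 4*S) = 20 + 4*S)
(O(-5) - (h(4) + M(-5)))*(-88091) = ((20 + 4*(-5)) - (2*4*(5 + 4) - 2*(-5)))*(-88091) = ((20 - 20) - (2*4*9 + 10))*(-88091) = (0 - (72 + 10))*(-88091) = (0 - 1*82)*(-88091) = (0 - 82)*(-88091) = -82*(-88091) = 7223462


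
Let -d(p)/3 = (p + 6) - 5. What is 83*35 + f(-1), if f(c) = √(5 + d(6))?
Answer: 2905 + 4*I ≈ 2905.0 + 4.0*I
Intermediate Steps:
d(p) = -3 - 3*p (d(p) = -3*((p + 6) - 5) = -3*((6 + p) - 5) = -3*(1 + p) = -3 - 3*p)
f(c) = 4*I (f(c) = √(5 + (-3 - 3*6)) = √(5 + (-3 - 18)) = √(5 - 21) = √(-16) = 4*I)
83*35 + f(-1) = 83*35 + 4*I = 2905 + 4*I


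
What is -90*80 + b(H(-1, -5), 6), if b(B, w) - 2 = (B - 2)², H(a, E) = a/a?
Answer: -7197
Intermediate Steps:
H(a, E) = 1
b(B, w) = 2 + (-2 + B)² (b(B, w) = 2 + (B - 2)² = 2 + (-2 + B)²)
-90*80 + b(H(-1, -5), 6) = -90*80 + (2 + (-2 + 1)²) = -7200 + (2 + (-1)²) = -7200 + (2 + 1) = -7200 + 3 = -7197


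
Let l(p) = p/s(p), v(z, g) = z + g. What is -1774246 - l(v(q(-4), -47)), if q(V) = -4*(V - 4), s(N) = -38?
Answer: -67421363/38 ≈ -1.7742e+6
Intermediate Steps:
q(V) = 16 - 4*V (q(V) = -4*(-4 + V) = 16 - 4*V)
v(z, g) = g + z
l(p) = -p/38 (l(p) = p/(-38) = p*(-1/38) = -p/38)
-1774246 - l(v(q(-4), -47)) = -1774246 - (-1)*(-47 + (16 - 4*(-4)))/38 = -1774246 - (-1)*(-47 + (16 + 16))/38 = -1774246 - (-1)*(-47 + 32)/38 = -1774246 - (-1)*(-15)/38 = -1774246 - 1*15/38 = -1774246 - 15/38 = -67421363/38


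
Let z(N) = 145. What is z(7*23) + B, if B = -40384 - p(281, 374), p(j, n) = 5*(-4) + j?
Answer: -40500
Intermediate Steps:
p(j, n) = -20 + j
B = -40645 (B = -40384 - (-20 + 281) = -40384 - 1*261 = -40384 - 261 = -40645)
z(7*23) + B = 145 - 40645 = -40500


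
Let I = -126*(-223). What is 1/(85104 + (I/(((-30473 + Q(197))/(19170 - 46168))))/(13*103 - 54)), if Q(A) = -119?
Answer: 9827680/836564526171 ≈ 1.1748e-5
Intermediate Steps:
I = 28098
1/(85104 + (I/(((-30473 + Q(197))/(19170 - 46168))))/(13*103 - 54)) = 1/(85104 + (28098/(((-30473 - 119)/(19170 - 46168))))/(13*103 - 54)) = 1/(85104 + (28098/((-30592/(-26998))))/(1339 - 54)) = 1/(85104 + (28098/((-30592*(-1/26998))))/1285) = 1/(85104 + (28098/(15296/13499))*(1/1285)) = 1/(85104 + (28098*(13499/15296))*(1/1285)) = 1/(85104 + (189647451/7648)*(1/1285)) = 1/(85104 + 189647451/9827680) = 1/(836564526171/9827680) = 9827680/836564526171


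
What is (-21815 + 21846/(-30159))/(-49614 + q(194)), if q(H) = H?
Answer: 219313477/496819260 ≈ 0.44144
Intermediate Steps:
(-21815 + 21846/(-30159))/(-49614 + q(194)) = (-21815 + 21846/(-30159))/(-49614 + 194) = (-21815 + 21846*(-1/30159))/(-49420) = (-21815 - 7282/10053)*(-1/49420) = -219313477/10053*(-1/49420) = 219313477/496819260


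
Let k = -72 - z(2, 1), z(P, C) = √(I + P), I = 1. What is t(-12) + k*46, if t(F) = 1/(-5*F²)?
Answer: -2384641/720 - 46*√3 ≈ -3391.7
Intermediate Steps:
z(P, C) = √(1 + P)
t(F) = -1/(5*F²)
k = -72 - √3 (k = -72 - √(1 + 2) = -72 - √3 ≈ -73.732)
t(-12) + k*46 = -⅕/(-12)² + (-72 - √3)*46 = -⅕*1/144 + (-3312 - 46*√3) = -1/720 + (-3312 - 46*√3) = -2384641/720 - 46*√3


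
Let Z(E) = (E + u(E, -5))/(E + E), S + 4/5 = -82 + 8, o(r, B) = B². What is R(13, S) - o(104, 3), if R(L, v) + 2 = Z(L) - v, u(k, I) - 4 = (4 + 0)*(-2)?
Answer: 8339/130 ≈ 64.146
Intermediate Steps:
S = -374/5 (S = -⅘ + (-82 + 8) = -⅘ - 74 = -374/5 ≈ -74.800)
u(k, I) = -4 (u(k, I) = 4 + (4 + 0)*(-2) = 4 + 4*(-2) = 4 - 8 = -4)
Z(E) = (-4 + E)/(2*E) (Z(E) = (E - 4)/(E + E) = (-4 + E)/((2*E)) = (-4 + E)*(1/(2*E)) = (-4 + E)/(2*E))
R(L, v) = -2 - v + (-4 + L)/(2*L) (R(L, v) = -2 + ((-4 + L)/(2*L) - v) = -2 + (-v + (-4 + L)/(2*L)) = -2 - v + (-4 + L)/(2*L))
R(13, S) - o(104, 3) = (-3/2 - 1*(-374/5) - 2/13) - 1*3² = (-3/2 + 374/5 - 2*1/13) - 1*9 = (-3/2 + 374/5 - 2/13) - 9 = 9509/130 - 9 = 8339/130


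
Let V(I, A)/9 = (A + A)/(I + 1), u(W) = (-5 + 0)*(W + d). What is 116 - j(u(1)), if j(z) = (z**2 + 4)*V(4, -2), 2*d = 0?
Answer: 1624/5 ≈ 324.80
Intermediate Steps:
d = 0 (d = (1/2)*0 = 0)
u(W) = -5*W (u(W) = (-5 + 0)*(W + 0) = -5*W)
V(I, A) = 18*A/(1 + I) (V(I, A) = 9*((A + A)/(I + 1)) = 9*((2*A)/(1 + I)) = 9*(2*A/(1 + I)) = 18*A/(1 + I))
j(z) = -144/5 - 36*z**2/5 (j(z) = (z**2 + 4)*(18*(-2)/(1 + 4)) = (4 + z**2)*(18*(-2)/5) = (4 + z**2)*(18*(-2)*(1/5)) = (4 + z**2)*(-36/5) = -144/5 - 36*z**2/5)
116 - j(u(1)) = 116 - (-144/5 - 36*(-5*1)**2/5) = 116 - (-144/5 - 36/5*(-5)**2) = 116 - (-144/5 - 36/5*25) = 116 - (-144/5 - 180) = 116 - 1*(-1044/5) = 116 + 1044/5 = 1624/5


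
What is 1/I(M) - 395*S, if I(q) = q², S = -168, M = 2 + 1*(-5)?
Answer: 597241/9 ≈ 66360.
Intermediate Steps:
M = -3 (M = 2 - 5 = -3)
1/I(M) - 395*S = 1/((-3)²) - 395*(-168) = 1/9 + 66360 = ⅑ + 66360 = 597241/9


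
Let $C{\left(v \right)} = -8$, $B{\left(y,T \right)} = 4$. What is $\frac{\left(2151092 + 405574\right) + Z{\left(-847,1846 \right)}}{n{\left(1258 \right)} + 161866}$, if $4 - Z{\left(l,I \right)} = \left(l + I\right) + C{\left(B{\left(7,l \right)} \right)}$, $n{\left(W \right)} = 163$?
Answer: $\frac{365097}{23147} \approx 15.773$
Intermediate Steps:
$Z{\left(l,I \right)} = 12 - I - l$ ($Z{\left(l,I \right)} = 4 - \left(\left(l + I\right) - 8\right) = 4 - \left(\left(I + l\right) - 8\right) = 4 - \left(-8 + I + l\right) = 12 - I - l$)
$\frac{\left(2151092 + 405574\right) + Z{\left(-847,1846 \right)}}{n{\left(1258 \right)} + 161866} = \frac{\left(2151092 + 405574\right) - 987}{163 + 161866} = \frac{2556666 + \left(12 - 1846 + 847\right)}{162029} = \left(2556666 - 987\right) \frac{1}{162029} = 2555679 \cdot \frac{1}{162029} = \frac{365097}{23147}$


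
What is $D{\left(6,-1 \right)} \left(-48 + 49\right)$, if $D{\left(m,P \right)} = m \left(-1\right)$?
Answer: $-6$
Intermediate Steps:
$D{\left(m,P \right)} = - m$
$D{\left(6,-1 \right)} \left(-48 + 49\right) = \left(-1\right) 6 \left(-48 + 49\right) = \left(-6\right) 1 = -6$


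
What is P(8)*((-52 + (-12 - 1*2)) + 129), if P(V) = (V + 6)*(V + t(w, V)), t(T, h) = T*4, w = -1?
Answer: 3528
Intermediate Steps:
t(T, h) = 4*T
P(V) = (-4 + V)*(6 + V) (P(V) = (V + 6)*(V + 4*(-1)) = (6 + V)*(V - 4) = (6 + V)*(-4 + V) = (-4 + V)*(6 + V))
P(8)*((-52 + (-12 - 1*2)) + 129) = (-24 + 8² + 2*8)*((-52 + (-12 - 1*2)) + 129) = (-24 + 64 + 16)*((-52 + (-12 - 2)) + 129) = 56*((-52 - 14) + 129) = 56*(-66 + 129) = 56*63 = 3528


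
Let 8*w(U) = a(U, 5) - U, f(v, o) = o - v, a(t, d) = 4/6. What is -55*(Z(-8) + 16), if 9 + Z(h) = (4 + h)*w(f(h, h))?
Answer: -1100/3 ≈ -366.67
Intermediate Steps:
a(t, d) = ⅔ (a(t, d) = 4*(⅙) = ⅔)
w(U) = 1/12 - U/8 (w(U) = (⅔ - U)/8 = 1/12 - U/8)
Z(h) = -26/3 + h/12 (Z(h) = -9 + (4 + h)*(1/12 - (h - h)/8) = -9 + (4 + h)*(1/12 - ⅛*0) = -9 + (4 + h)*(1/12 + 0) = -9 + (4 + h)*(1/12) = -9 + (⅓ + h/12) = -26/3 + h/12)
-55*(Z(-8) + 16) = -55*((-26/3 + (1/12)*(-8)) + 16) = -55*((-26/3 - ⅔) + 16) = -55*(-28/3 + 16) = -55*20/3 = -1100/3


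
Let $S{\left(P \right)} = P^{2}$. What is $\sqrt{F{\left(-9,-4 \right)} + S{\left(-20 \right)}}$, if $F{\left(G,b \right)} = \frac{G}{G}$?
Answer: $\sqrt{401} \approx 20.025$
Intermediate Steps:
$F{\left(G,b \right)} = 1$
$\sqrt{F{\left(-9,-4 \right)} + S{\left(-20 \right)}} = \sqrt{1 + \left(-20\right)^{2}} = \sqrt{1 + 400} = \sqrt{401}$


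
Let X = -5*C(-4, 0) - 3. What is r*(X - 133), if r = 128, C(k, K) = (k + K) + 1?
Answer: -15488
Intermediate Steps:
C(k, K) = 1 + K + k (C(k, K) = (K + k) + 1 = 1 + K + k)
X = 12 (X = -5*(1 + 0 - 4) - 3 = -5*(-3) - 3 = 15 - 3 = 12)
r*(X - 133) = 128*(12 - 133) = 128*(-121) = -15488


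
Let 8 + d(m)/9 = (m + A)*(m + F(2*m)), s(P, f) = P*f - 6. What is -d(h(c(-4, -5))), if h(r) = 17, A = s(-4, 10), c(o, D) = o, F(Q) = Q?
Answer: 13383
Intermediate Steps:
s(P, f) = -6 + P*f
A = -46 (A = -6 - 4*10 = -6 - 40 = -46)
d(m) = -72 + 27*m*(-46 + m) (d(m) = -72 + 9*((m - 46)*(m + 2*m)) = -72 + 9*((-46 + m)*(3*m)) = -72 + 9*(3*m*(-46 + m)) = -72 + 27*m*(-46 + m))
-d(h(c(-4, -5))) = -(-72 - 1242*17 + 27*17²) = -(-72 - 21114 + 27*289) = -(-72 - 21114 + 7803) = -1*(-13383) = 13383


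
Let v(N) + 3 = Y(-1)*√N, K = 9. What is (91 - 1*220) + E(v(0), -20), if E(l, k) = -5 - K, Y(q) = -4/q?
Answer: -143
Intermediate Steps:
v(N) = -3 + 4*√N (v(N) = -3 + (-4/(-1))*√N = -3 + (-4*(-1))*√N = -3 + 4*√N)
E(l, k) = -14 (E(l, k) = -5 - 1*9 = -5 - 9 = -14)
(91 - 1*220) + E(v(0), -20) = (91 - 1*220) - 14 = (91 - 220) - 14 = -129 - 14 = -143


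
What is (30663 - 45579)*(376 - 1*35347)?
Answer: 521627436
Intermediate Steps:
(30663 - 45579)*(376 - 1*35347) = -14916*(376 - 35347) = -14916*(-34971) = 521627436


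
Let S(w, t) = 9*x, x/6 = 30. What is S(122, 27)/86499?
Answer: 180/9611 ≈ 0.018729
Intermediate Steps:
x = 180 (x = 6*30 = 180)
S(w, t) = 1620 (S(w, t) = 9*180 = 1620)
S(122, 27)/86499 = 1620/86499 = 1620*(1/86499) = 180/9611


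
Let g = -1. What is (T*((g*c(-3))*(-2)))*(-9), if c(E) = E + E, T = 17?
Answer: 1836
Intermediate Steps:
c(E) = 2*E
(T*((g*c(-3))*(-2)))*(-9) = (17*(-2*(-3)*(-2)))*(-9) = (17*(-1*(-6)*(-2)))*(-9) = (17*(6*(-2)))*(-9) = (17*(-12))*(-9) = -204*(-9) = 1836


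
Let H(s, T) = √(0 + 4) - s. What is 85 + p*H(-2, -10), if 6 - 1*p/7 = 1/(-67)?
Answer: 16979/67 ≈ 253.42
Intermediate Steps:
p = 2821/67 (p = 42 - 7/(-67) = 42 - 7*(-1/67) = 42 + 7/67 = 2821/67 ≈ 42.104)
H(s, T) = 2 - s (H(s, T) = √4 - s = 2 - s)
85 + p*H(-2, -10) = 85 + 2821*(2 - 1*(-2))/67 = 85 + 2821*(2 + 2)/67 = 85 + (2821/67)*4 = 85 + 11284/67 = 16979/67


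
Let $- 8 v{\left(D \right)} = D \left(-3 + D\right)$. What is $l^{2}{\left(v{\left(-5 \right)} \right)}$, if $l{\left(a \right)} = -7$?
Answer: $49$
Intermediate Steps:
$v{\left(D \right)} = - \frac{D \left(-3 + D\right)}{8}$
$l^{2}{\left(v{\left(-5 \right)} \right)} = \left(-7\right)^{2} = 49$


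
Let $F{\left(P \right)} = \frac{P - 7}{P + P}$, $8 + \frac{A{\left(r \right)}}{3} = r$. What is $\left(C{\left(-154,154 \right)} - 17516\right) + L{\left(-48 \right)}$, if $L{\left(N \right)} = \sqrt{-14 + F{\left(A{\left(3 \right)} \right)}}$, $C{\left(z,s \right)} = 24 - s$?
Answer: $-17646 + \frac{i \sqrt{2985}}{15} \approx -17646.0 + 3.6423 i$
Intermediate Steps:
$A{\left(r \right)} = -24 + 3 r$
$F{\left(P \right)} = \frac{-7 + P}{2 P}$
$L{\left(N \right)} = \frac{i \sqrt{2985}}{15}$ ($L{\left(N \right)} = \sqrt{-14 + \frac{-7 + \left(-24 + 3 \cdot 3\right)}{2 \left(-24 + 3 \cdot 3\right)}} = \sqrt{-14 + \frac{-7 + \left(-24 + 9\right)}{2 \left(-24 + 9\right)}} = \sqrt{-14 + \frac{-7 - 15}{2 \left(-15\right)}} = \sqrt{-14 + \frac{1}{2} \left(- \frac{1}{15}\right) \left(-22\right)} = \sqrt{-14 + \frac{11}{15}} = \sqrt{- \frac{199}{15}} = \frac{i \sqrt{2985}}{15}$)
$\left(C{\left(-154,154 \right)} - 17516\right) + L{\left(-48 \right)} = \left(\left(24 - 154\right) - 17516\right) + \frac{i \sqrt{2985}}{15} = \left(-130 - 17516\right) + \frac{i \sqrt{2985}}{15} = -17646 + \frac{i \sqrt{2985}}{15}$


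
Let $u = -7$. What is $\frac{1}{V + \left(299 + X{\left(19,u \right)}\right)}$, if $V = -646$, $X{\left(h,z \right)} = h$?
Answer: $- \frac{1}{328} \approx -0.0030488$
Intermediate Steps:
$\frac{1}{V + \left(299 + X{\left(19,u \right)}\right)} = \frac{1}{-646 + \left(299 + 19\right)} = \frac{1}{-646 + 318} = \frac{1}{-328} = - \frac{1}{328}$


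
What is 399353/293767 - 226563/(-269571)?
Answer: 58070240128/26397021319 ≈ 2.1999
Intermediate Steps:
399353/293767 - 226563/(-269571) = 399353*(1/293767) - 226563*(-1/269571) = 399353/293767 + 75521/89857 = 58070240128/26397021319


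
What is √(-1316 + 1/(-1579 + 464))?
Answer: I*√1636085215/1115 ≈ 36.277*I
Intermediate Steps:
√(-1316 + 1/(-1579 + 464)) = √(-1316 + 1/(-1115)) = √(-1316 - 1/1115) = √(-1467341/1115) = I*√1636085215/1115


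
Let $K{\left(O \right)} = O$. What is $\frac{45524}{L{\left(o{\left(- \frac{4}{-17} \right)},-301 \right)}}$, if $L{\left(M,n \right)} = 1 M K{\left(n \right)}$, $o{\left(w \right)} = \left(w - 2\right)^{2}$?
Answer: $- \frac{3289109}{67725} \approx -48.566$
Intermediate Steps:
$o{\left(w \right)} = \left(-2 + w\right)^{2}$
$L{\left(M,n \right)} = M n$ ($L{\left(M,n \right)} = 1 M n = M n$)
$\frac{45524}{L{\left(o{\left(- \frac{4}{-17} \right)},-301 \right)}} = \frac{45524}{\left(-2 - \frac{4}{-17}\right)^{2} \left(-301\right)} = \frac{45524}{\left(-2 - - \frac{4}{17}\right)^{2} \left(-301\right)} = \frac{45524}{\left(-2 + \frac{4}{17}\right)^{2} \left(-301\right)} = \frac{45524}{\left(- \frac{30}{17}\right)^{2} \left(-301\right)} = \frac{45524}{\frac{900}{289} \left(-301\right)} = \frac{45524}{- \frac{270900}{289}} = 45524 \left(- \frac{289}{270900}\right) = - \frac{3289109}{67725}$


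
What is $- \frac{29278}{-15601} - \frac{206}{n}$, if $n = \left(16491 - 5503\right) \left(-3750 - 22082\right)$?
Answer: $\frac{4155164879127}{2214109645808} \approx 1.8767$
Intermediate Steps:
$n = -283842016$ ($n = 10988 \left(-25832\right) = -283842016$)
$- \frac{29278}{-15601} - \frac{206}{n} = - \frac{29278}{-15601} - \frac{206}{-283842016} = \left(-29278\right) \left(- \frac{1}{15601}\right) - - \frac{103}{141921008} = \frac{29278}{15601} + \frac{103}{141921008} = \frac{4155164879127}{2214109645808}$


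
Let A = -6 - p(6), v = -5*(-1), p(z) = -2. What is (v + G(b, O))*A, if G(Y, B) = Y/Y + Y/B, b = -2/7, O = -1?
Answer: -176/7 ≈ -25.143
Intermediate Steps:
v = 5
b = -2/7 (b = -2*1/7 = -2/7 ≈ -0.28571)
G(Y, B) = 1 + Y/B
A = -4 (A = -6 - 1*(-2) = -6 + 2 = -4)
(v + G(b, O))*A = (5 + (-1 - 2/7)/(-1))*(-4) = (5 - 1*(-9/7))*(-4) = (5 + 9/7)*(-4) = (44/7)*(-4) = -176/7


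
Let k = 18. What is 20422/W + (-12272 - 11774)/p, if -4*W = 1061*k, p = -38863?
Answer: -123427738/33736617 ≈ -3.6586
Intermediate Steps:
W = -9549/2 (W = -1061*18/4 = -¼*19098 = -9549/2 ≈ -4774.5)
20422/W + (-12272 - 11774)/p = 20422/(-9549/2) + (-12272 - 11774)/(-38863) = 20422*(-2/9549) - 24046*(-1/38863) = -40844/9549 + 2186/3533 = -123427738/33736617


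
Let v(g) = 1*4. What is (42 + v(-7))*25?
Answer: 1150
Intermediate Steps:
v(g) = 4
(42 + v(-7))*25 = (42 + 4)*25 = 46*25 = 1150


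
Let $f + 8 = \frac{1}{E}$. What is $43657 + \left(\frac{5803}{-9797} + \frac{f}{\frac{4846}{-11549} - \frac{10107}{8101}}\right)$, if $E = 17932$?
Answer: $\frac{1196452223370405827363}{27403096070814956} \approx 43661.0$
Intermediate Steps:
$f = - \frac{143455}{17932}$ ($f = -8 + \frac{1}{17932} = - \frac{143455}{17932} \approx -7.9999$)
$43657 + \left(\frac{5803}{-9797} + \frac{f}{\frac{4846}{-11549} - \frac{10107}{8101}}\right) = 43657 - \left(\frac{5803}{9797} + \frac{143455}{17932 \left(\frac{4846}{-11549} - \frac{10107}{8101}\right)}\right) = 43657 - \left(\frac{5803}{9797} + \frac{143455}{17932 \left(4846 \left(- \frac{1}{11549}\right) - \frac{10107}{8101}\right)}\right) = 43657 - \left(\frac{5803}{9797} + \frac{143455}{17932 \left(- \frac{4846}{11549} - \frac{10107}{8101}\right)}\right) = 43657 - \left(\frac{5803}{9797} + \frac{143455}{17932 \left(- \frac{155983189}{93558449}\right)}\right) = 43657 - - \frac{115258206837293271}{27403096070814956} = 43657 + \left(- \frac{5803}{9797} + \frac{13421427301295}{2797090545148}\right) = 43657 + \frac{115258206837293271}{27403096070814956} = \frac{1196452223370405827363}{27403096070814956}$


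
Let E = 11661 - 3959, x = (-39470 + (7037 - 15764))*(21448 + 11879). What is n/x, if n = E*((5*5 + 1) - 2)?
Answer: -61616/535420473 ≈ -0.00011508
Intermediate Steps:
x = -1606261419 (x = (-39470 - 8727)*33327 = -48197*33327 = -1606261419)
E = 7702
n = 184848 (n = 7702*((5*5 + 1) - 2) = 7702*((25 + 1) - 2) = 7702*(26 - 2) = 7702*24 = 184848)
n/x = 184848/(-1606261419) = 184848*(-1/1606261419) = -61616/535420473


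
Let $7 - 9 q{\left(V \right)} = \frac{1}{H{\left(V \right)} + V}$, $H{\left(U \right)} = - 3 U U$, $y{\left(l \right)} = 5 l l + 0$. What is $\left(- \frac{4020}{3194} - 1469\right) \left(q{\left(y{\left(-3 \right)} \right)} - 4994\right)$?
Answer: $\frac{636266945758507}{86669190} \approx 7.3413 \cdot 10^{6}$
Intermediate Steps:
$y{\left(l \right)} = 5 l^{2}$ ($y{\left(l \right)} = 5 l^{2} + 0 = 5 l^{2}$)
$H{\left(U \right)} = - 3 U^{2}$
$q{\left(V \right)} = \frac{7}{9} - \frac{1}{9 \left(V - 3 V^{2}\right)}$ ($q{\left(V \right)} = \frac{7}{9} - \frac{1}{9 \left(- 3 V^{2} + V\right)} = \frac{7}{9} - \frac{1}{9 \left(V - 3 V^{2}\right)}$)
$\left(- \frac{4020}{3194} - 1469\right) \left(q{\left(y{\left(-3 \right)} \right)} - 4994\right) = \left(- \frac{4020}{3194} - 1469\right) \left(\frac{1 - 7 \cdot 5 \left(-3\right)^{2} + 21 \left(5 \left(-3\right)^{2}\right)^{2}}{9 \cdot 5 \left(-3\right)^{2} \left(-1 + 3 \cdot 5 \left(-3\right)^{2}\right)} - 4994\right) = \left(\left(-4020\right) \frac{1}{3194} - 1469\right) \left(\frac{1 - 7 \cdot 5 \cdot 9 + 21 \left(5 \cdot 9\right)^{2}}{9 \cdot 5 \cdot 9 \left(-1 + 3 \cdot 5 \cdot 9\right)} - 4994\right) = \left(- \frac{2010}{1597} - 1469\right) \left(\frac{1 - 315 + 21 \cdot 45^{2}}{9 \cdot 45 \left(-1 + 3 \cdot 45\right)} - 4994\right) = - \frac{2348003 \left(\frac{1}{9} \cdot \frac{1}{45} \frac{1}{-1 + 135} \left(1 - 315 + 21 \cdot 2025\right) - 4994\right)}{1597} = - \frac{2348003 \left(\frac{1}{9} \cdot \frac{1}{45} \cdot \frac{1}{134} \left(1 - 315 + 42525\right) - 4994\right)}{1597} = - \frac{2348003 \left(\frac{1}{9} \cdot \frac{1}{45} \cdot \frac{1}{134} \cdot 42211 - 4994\right)}{1597} = - \frac{2348003 \left(\frac{42211}{54270} - 4994\right)}{1597} = \left(- \frac{2348003}{1597}\right) \left(- \frac{270982169}{54270}\right) = \frac{636266945758507}{86669190}$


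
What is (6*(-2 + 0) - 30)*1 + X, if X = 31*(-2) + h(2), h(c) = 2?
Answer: -102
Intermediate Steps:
X = -60 (X = 31*(-2) + 2 = -62 + 2 = -60)
(6*(-2 + 0) - 30)*1 + X = (6*(-2 + 0) - 30)*1 - 60 = (6*(-2) - 30)*1 - 60 = (-12 - 30)*1 - 60 = -42*1 - 60 = -42 - 60 = -102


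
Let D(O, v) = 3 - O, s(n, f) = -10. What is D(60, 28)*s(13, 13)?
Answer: 570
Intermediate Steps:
D(60, 28)*s(13, 13) = (3 - 1*60)*(-10) = (3 - 60)*(-10) = -57*(-10) = 570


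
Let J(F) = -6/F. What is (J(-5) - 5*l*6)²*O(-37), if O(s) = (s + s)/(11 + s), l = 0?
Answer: 1332/325 ≈ 4.0985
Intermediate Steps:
O(s) = 2*s/(11 + s) (O(s) = (2*s)/(11 + s) = 2*s/(11 + s))
(J(-5) - 5*l*6)²*O(-37) = (-6/(-5) - 5*0*6)²*(2*(-37)/(11 - 37)) = (-6*(-⅕) + 0*6)²*(2*(-37)/(-26)) = (6/5 + 0)²*(2*(-37)*(-1/26)) = (6/5)²*(37/13) = (36/25)*(37/13) = 1332/325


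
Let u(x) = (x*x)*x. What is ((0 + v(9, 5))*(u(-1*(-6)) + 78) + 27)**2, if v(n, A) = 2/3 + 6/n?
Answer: 175561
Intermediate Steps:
v(n, A) = 2/3 + 6/n (v(n, A) = 2*(1/3) + 6/n = 2/3 + 6/n)
u(x) = x**3 (u(x) = x**2*x = x**3)
((0 + v(9, 5))*(u(-1*(-6)) + 78) + 27)**2 = ((0 + (2/3 + 6/9))*((-1*(-6))**3 + 78) + 27)**2 = ((0 + (2/3 + 6*(1/9)))*(6**3 + 78) + 27)**2 = ((0 + (2/3 + 2/3))*(216 + 78) + 27)**2 = ((0 + 4/3)*294 + 27)**2 = ((4/3)*294 + 27)**2 = (392 + 27)**2 = 419**2 = 175561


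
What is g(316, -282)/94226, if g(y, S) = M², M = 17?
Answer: 289/94226 ≈ 0.0030671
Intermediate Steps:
g(y, S) = 289 (g(y, S) = 17² = 289)
g(316, -282)/94226 = 289/94226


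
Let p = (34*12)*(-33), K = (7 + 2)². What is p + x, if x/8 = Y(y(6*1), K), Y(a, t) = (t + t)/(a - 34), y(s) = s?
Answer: -94572/7 ≈ -13510.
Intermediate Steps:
K = 81 (K = 9² = 81)
Y(a, t) = 2*t/(-34 + a) (Y(a, t) = (2*t)/(-34 + a) = 2*t/(-34 + a))
x = -324/7 (x = 8*(2*81/(-34 + 6*1)) = 8*(2*81/(-34 + 6)) = 8*(2*81/(-28)) = 8*(2*81*(-1/28)) = 8*(-81/14) = -324/7 ≈ -46.286)
p = -13464 (p = 408*(-33) = -13464)
p + x = -13464 - 324/7 = -94572/7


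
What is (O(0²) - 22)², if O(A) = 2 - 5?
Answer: 625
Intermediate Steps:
O(A) = -3
(O(0²) - 22)² = (-3 - 22)² = (-25)² = 625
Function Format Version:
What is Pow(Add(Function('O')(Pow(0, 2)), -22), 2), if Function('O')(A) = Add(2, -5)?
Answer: 625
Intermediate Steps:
Function('O')(A) = -3
Pow(Add(Function('O')(Pow(0, 2)), -22), 2) = Pow(Add(-3, -22), 2) = Pow(-25, 2) = 625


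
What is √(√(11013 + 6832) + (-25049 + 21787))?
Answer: √(-3262 + √17845) ≈ 55.932*I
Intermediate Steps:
√(√(11013 + 6832) + (-25049 + 21787)) = √(√17845 - 3262) = √(-3262 + √17845)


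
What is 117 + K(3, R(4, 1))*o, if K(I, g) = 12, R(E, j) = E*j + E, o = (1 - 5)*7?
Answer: -219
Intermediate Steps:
o = -28 (o = -4*7 = -28)
R(E, j) = E + E*j
117 + K(3, R(4, 1))*o = 117 + 12*(-28) = 117 - 336 = -219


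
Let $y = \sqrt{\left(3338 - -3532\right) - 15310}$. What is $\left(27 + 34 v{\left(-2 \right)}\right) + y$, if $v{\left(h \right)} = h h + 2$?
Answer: $231 + 2 i \sqrt{2110} \approx 231.0 + 91.87 i$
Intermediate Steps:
$v{\left(h \right)} = 2 + h^{2}$ ($v{\left(h \right)} = h^{2} + 2 = 2 + h^{2}$)
$y = 2 i \sqrt{2110}$ ($y = \sqrt{\left(3338 + 3532\right) - 15310} = \sqrt{6870 - 15310} = \sqrt{-8440} = 2 i \sqrt{2110} \approx 91.87 i$)
$\left(27 + 34 v{\left(-2 \right)}\right) + y = \left(27 + 34 \left(2 + \left(-2\right)^{2}\right)\right) + 2 i \sqrt{2110} = \left(27 + 34 \left(2 + 4\right)\right) + 2 i \sqrt{2110} = \left(27 + 34 \cdot 6\right) + 2 i \sqrt{2110} = \left(27 + 204\right) + 2 i \sqrt{2110} = 231 + 2 i \sqrt{2110}$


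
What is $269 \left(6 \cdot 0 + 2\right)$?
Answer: $538$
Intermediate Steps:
$269 \left(6 \cdot 0 + 2\right) = 269 \left(0 + 2\right) = 269 \cdot 2 = 538$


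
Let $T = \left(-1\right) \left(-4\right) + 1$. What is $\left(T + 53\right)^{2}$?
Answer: $3364$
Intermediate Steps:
$T = 5$ ($T = 4 + 1 = 5$)
$\left(T + 53\right)^{2} = \left(5 + 53\right)^{2} = 58^{2} = 3364$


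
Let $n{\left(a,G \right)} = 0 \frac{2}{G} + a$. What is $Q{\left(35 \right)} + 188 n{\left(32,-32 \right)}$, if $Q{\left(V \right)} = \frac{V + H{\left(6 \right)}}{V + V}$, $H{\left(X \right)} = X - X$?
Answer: $\frac{12033}{2} \approx 6016.5$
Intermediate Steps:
$H{\left(X \right)} = 0$
$n{\left(a,G \right)} = a$ ($n{\left(a,G \right)} = 0 + a = a$)
$Q{\left(V \right)} = \frac{1}{2}$ ($Q{\left(V \right)} = \frac{V + 0}{V + V} = \frac{V}{2 V} = V \frac{1}{2 V} = \frac{1}{2}$)
$Q{\left(35 \right)} + 188 n{\left(32,-32 \right)} = \frac{1}{2} + 188 \cdot 32 = \frac{1}{2} + 6016 = \frac{12033}{2}$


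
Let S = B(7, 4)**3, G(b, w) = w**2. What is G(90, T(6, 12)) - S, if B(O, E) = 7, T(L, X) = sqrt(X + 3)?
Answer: -328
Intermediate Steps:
T(L, X) = sqrt(3 + X)
S = 343 (S = 7**3 = 343)
G(90, T(6, 12)) - S = (sqrt(3 + 12))**2 - 1*343 = (sqrt(15))**2 - 343 = 15 - 343 = -328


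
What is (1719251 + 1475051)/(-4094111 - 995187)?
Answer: -1597151/2544649 ≈ -0.62765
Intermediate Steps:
(1719251 + 1475051)/(-4094111 - 995187) = 3194302/(-5089298) = 3194302*(-1/5089298) = -1597151/2544649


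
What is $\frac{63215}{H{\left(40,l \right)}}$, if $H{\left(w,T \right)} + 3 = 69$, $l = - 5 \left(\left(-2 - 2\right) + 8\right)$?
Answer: $\frac{63215}{66} \approx 957.8$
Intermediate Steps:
$l = -20$ ($l = - 5 \left(-4 + 8\right) = \left(-5\right) 4 = -20$)
$H{\left(w,T \right)} = 66$ ($H{\left(w,T \right)} = -3 + 69 = 66$)
$\frac{63215}{H{\left(40,l \right)}} = \frac{63215}{66}$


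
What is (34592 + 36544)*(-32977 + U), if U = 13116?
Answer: -1412832096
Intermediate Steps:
(34592 + 36544)*(-32977 + U) = (34592 + 36544)*(-32977 + 13116) = 71136*(-19861) = -1412832096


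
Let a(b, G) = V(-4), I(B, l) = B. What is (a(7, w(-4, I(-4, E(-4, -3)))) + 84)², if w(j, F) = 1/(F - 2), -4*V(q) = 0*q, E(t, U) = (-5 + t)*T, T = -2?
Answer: 7056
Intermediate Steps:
E(t, U) = 10 - 2*t (E(t, U) = (-5 + t)*(-2) = 10 - 2*t)
V(q) = 0 (V(q) = -0*q = -¼*0 = 0)
w(j, F) = 1/(-2 + F)
a(b, G) = 0
(a(7, w(-4, I(-4, E(-4, -3)))) + 84)² = (0 + 84)² = 84² = 7056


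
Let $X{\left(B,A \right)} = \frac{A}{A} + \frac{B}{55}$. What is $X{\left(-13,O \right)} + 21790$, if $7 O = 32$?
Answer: $\frac{1198492}{55} \approx 21791.0$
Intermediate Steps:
$O = \frac{32}{7}$ ($O = \frac{1}{7} \cdot 32 = \frac{32}{7} \approx 4.5714$)
$X{\left(B,A \right)} = 1 + \frac{B}{55}$ ($X{\left(B,A \right)} = 1 + B \frac{1}{55} = 1 + \frac{B}{55}$)
$X{\left(-13,O \right)} + 21790 = \left(1 + \frac{1}{55} \left(-13\right)\right) + 21790 = \left(1 - \frac{13}{55}\right) + 21790 = \frac{42}{55} + 21790 = \frac{1198492}{55}$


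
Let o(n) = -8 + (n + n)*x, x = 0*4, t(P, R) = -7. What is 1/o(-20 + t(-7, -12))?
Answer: -1/8 ≈ -0.12500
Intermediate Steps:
x = 0
o(n) = -8 (o(n) = -8 + (n + n)*0 = -8 + (2*n)*0 = -8 + 0 = -8)
1/o(-20 + t(-7, -12)) = 1/(-8) = -1/8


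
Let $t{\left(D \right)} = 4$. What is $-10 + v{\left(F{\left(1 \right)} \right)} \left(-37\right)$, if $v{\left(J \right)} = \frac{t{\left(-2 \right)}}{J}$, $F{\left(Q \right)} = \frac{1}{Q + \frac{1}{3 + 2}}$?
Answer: $- \frac{938}{5} \approx -187.6$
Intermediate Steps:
$F{\left(Q \right)} = \frac{1}{\frac{1}{5} + Q}$ ($F{\left(Q \right)} = \frac{1}{Q + \frac{1}{5}} = \frac{1}{\frac{1}{5} + Q}$)
$v{\left(J \right)} = \frac{4}{J}$
$-10 + v{\left(F{\left(1 \right)} \right)} \left(-37\right) = -10 + \frac{4}{5 \frac{1}{1 + 5 \cdot 1}} \left(-37\right) = -10 + \frac{4}{5 \frac{1}{1 + 5}} \left(-37\right) = -10 + \frac{4}{5 \cdot \frac{1}{6}} \left(-37\right) = -10 + \frac{4}{\frac{5}{6}} \left(-37\right) = -10 + 4 \cdot \frac{6}{5} \left(-37\right) = -10 + \frac{24}{5} \left(-37\right) = -10 - \frac{888}{5} = - \frac{938}{5}$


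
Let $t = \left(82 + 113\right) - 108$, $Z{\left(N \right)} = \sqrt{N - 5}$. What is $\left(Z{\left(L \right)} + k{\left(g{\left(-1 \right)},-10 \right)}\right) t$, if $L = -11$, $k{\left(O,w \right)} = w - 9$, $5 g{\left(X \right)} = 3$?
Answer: $-1653 + 348 i \approx -1653.0 + 348.0 i$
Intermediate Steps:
$g{\left(X \right)} = \frac{3}{5}$ ($g{\left(X \right)} = \frac{1}{5} \cdot 3 = \frac{3}{5}$)
$k{\left(O,w \right)} = -9 + w$ ($k{\left(O,w \right)} = w - 9 = -9 + w$)
$Z{\left(N \right)} = \sqrt{-5 + N}$
$t = 87$ ($t = 195 - 108 = 87$)
$\left(Z{\left(L \right)} + k{\left(g{\left(-1 \right)},-10 \right)}\right) t = \left(\sqrt{-5 - 11} - 19\right) 87 = \left(\sqrt{-16} - 19\right) 87 = \left(4 i - 19\right) 87 = \left(-19 + 4 i\right) 87 = -1653 + 348 i$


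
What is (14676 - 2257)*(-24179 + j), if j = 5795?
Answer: -228310896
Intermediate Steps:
(14676 - 2257)*(-24179 + j) = (14676 - 2257)*(-24179 + 5795) = 12419*(-18384) = -228310896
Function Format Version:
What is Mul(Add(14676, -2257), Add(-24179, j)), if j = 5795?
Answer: -228310896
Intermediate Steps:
Mul(Add(14676, -2257), Add(-24179, j)) = Mul(Add(14676, -2257), Add(-24179, 5795)) = Mul(12419, -18384) = -228310896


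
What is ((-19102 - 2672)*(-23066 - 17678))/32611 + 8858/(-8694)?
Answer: 3856339459913/141760017 ≈ 27203.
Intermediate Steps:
((-19102 - 2672)*(-23066 - 17678))/32611 + 8858/(-8694) = -21774*(-40744)*(1/32611) + 8858*(-1/8694) = 887159856*(1/32611) - 4429/4347 = 887159856/32611 - 4429/4347 = 3856339459913/141760017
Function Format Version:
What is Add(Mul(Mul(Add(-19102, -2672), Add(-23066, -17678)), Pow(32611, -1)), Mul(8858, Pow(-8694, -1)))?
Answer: Rational(3856339459913, 141760017) ≈ 27203.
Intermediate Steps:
Add(Mul(Mul(Add(-19102, -2672), Add(-23066, -17678)), Pow(32611, -1)), Mul(8858, Pow(-8694, -1))) = Add(Mul(Mul(-21774, -40744), Rational(1, 32611)), Mul(8858, Rational(-1, 8694))) = Add(Mul(887159856, Rational(1, 32611)), Rational(-4429, 4347)) = Add(Rational(887159856, 32611), Rational(-4429, 4347)) = Rational(3856339459913, 141760017)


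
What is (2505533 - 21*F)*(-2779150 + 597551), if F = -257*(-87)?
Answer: -4441722474406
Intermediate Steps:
F = 22359
(2505533 - 21*F)*(-2779150 + 597551) = (2505533 - 21*22359)*(-2779150 + 597551) = (2505533 - 469539)*(-2181599) = 2035994*(-2181599) = -4441722474406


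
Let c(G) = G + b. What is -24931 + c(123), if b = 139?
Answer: -24669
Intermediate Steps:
c(G) = 139 + G (c(G) = G + 139 = 139 + G)
-24931 + c(123) = -24931 + (139 + 123) = -24931 + 262 = -24669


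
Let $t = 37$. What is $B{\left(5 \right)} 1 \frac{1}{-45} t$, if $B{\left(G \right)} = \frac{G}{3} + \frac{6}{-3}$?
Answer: $\frac{37}{135} \approx 0.27407$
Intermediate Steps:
$B{\left(G \right)} = -2 + \frac{G}{3}$ ($B{\left(G \right)} = G \frac{1}{3} + 6 \left(- \frac{1}{3}\right) = \frac{G}{3} - 2 = -2 + \frac{G}{3}$)
$B{\left(5 \right)} 1 \frac{1}{-45} t = \left(-2 + \frac{1}{3} \cdot 5\right) 1 \frac{1}{-45} \cdot 37 = \left(-2 + \frac{5}{3}\right) 1 \left(- \frac{1}{45}\right) 37 = \left(- \frac{1}{3}\right) \left(- \frac{1}{45}\right) 37 = \frac{1}{135} \cdot 37 = \frac{37}{135}$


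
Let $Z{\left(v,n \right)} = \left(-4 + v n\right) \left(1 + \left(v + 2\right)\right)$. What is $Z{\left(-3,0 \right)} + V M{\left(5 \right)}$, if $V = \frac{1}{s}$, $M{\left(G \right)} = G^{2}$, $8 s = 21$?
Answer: $\frac{200}{21} \approx 9.5238$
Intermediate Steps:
$s = \frac{21}{8}$ ($s = \frac{1}{8} \cdot 21 = \frac{21}{8} \approx 2.625$)
$V = \frac{8}{21}$ ($V = \frac{1}{\frac{21}{8}} = \frac{8}{21} \approx 0.38095$)
$Z{\left(v,n \right)} = \left(-4 + n v\right) \left(3 + v\right)$ ($Z{\left(v,n \right)} = \left(-4 + n v\right) \left(1 + \left(2 + v\right)\right) = \left(-4 + n v\right) \left(3 + v\right)$)
$Z{\left(-3,0 \right)} + V M{\left(5 \right)} = \left(-12 - -12 + 0 \left(-3\right)^{2} + 3 \cdot 0 \left(-3\right)\right) + \frac{8 \cdot 5^{2}}{21} = \left(-12 + 12 + 0 \cdot 9 + 0\right) + \frac{8}{21} \cdot 25 = \left(-12 + 12 + 0 + 0\right) + \frac{200}{21} = 0 + \frac{200}{21} = \frac{200}{21}$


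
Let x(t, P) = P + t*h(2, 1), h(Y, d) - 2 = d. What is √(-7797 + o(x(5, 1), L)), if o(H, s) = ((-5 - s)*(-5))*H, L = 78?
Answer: I*√1157 ≈ 34.015*I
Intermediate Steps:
h(Y, d) = 2 + d
x(t, P) = P + 3*t (x(t, P) = P + t*(2 + 1) = P + t*3 = P + 3*t)
o(H, s) = H*(25 + 5*s) (o(H, s) = (25 + 5*s)*H = H*(25 + 5*s))
√(-7797 + o(x(5, 1), L)) = √(-7797 + 5*(1 + 3*5)*(5 + 78)) = √(-7797 + 5*(1 + 15)*83) = √(-7797 + 5*16*83) = √(-7797 + 6640) = √(-1157) = I*√1157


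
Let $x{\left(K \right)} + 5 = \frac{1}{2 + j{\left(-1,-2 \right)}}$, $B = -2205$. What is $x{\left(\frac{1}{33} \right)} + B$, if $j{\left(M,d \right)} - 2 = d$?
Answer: $- \frac{4419}{2} \approx -2209.5$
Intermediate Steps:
$j{\left(M,d \right)} = 2 + d$
$x{\left(K \right)} = - \frac{9}{2}$ ($x{\left(K \right)} = -5 + \frac{1}{2 + \left(2 - 2\right)} = -5 + \frac{1}{2 + 0} = -5 + \frac{1}{2} = - \frac{9}{2}$)
$x{\left(\frac{1}{33} \right)} + B = - \frac{9}{2} - 2205 = - \frac{4419}{2}$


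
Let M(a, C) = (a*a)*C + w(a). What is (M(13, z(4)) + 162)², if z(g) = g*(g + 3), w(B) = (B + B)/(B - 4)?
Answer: 1942341184/81 ≈ 2.3980e+7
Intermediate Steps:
w(B) = 2*B/(-4 + B) (w(B) = (2*B)/(-4 + B) = 2*B/(-4 + B))
z(g) = g*(3 + g)
M(a, C) = C*a² + 2*a/(-4 + a) (M(a, C) = (a*a)*C + 2*a/(-4 + a) = a²*C + 2*a/(-4 + a) = C*a² + 2*a/(-4 + a))
(M(13, z(4)) + 162)² = (13*(2 + (4*(3 + 4))*13*(-4 + 13))/(-4 + 13) + 162)² = (13*(2 + (4*7)*13*9)/9 + 162)² = (13*(⅑)*(2 + 28*13*9) + 162)² = (13*(⅑)*(2 + 3276) + 162)² = (13*(⅑)*3278 + 162)² = (42614/9 + 162)² = (44072/9)² = 1942341184/81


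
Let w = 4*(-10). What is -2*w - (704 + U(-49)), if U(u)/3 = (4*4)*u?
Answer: 1728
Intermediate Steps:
U(u) = 48*u (U(u) = 3*((4*4)*u) = 3*(16*u) = 48*u)
w = -40
-2*w - (704 + U(-49)) = -2*(-40) - (704 + 48*(-49)) = 80 - (704 - 2352) = 80 - 1*(-1648) = 80 + 1648 = 1728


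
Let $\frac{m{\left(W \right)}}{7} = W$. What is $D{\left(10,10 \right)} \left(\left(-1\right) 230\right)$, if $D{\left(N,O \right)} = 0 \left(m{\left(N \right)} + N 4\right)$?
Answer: $0$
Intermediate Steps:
$m{\left(W \right)} = 7 W$
$D{\left(N,O \right)} = 0$ ($D{\left(N,O \right)} = 0 \left(7 N + N 4\right) = 0 \left(7 N + 4 N\right) = 0 \cdot 11 N = 0$)
$D{\left(10,10 \right)} \left(\left(-1\right) 230\right) = 0 \left(\left(-1\right) 230\right) = 0 \left(-230\right) = 0$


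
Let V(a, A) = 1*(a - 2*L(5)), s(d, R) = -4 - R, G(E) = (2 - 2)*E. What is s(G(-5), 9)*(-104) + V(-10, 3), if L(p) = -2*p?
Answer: 1362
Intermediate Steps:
G(E) = 0 (G(E) = 0*E = 0)
V(a, A) = 20 + a (V(a, A) = 1*(a - (-4)*5) = 1*(a - 2*(-10)) = 1*(a + 20) = 1*(20 + a) = 20 + a)
s(G(-5), 9)*(-104) + V(-10, 3) = (-4 - 1*9)*(-104) + (20 - 10) = (-4 - 9)*(-104) + 10 = -13*(-104) + 10 = 1352 + 10 = 1362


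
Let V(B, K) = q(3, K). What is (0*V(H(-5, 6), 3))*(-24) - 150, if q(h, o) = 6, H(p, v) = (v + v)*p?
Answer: -150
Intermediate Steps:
H(p, v) = 2*p*v (H(p, v) = (2*v)*p = 2*p*v)
V(B, K) = 6
(0*V(H(-5, 6), 3))*(-24) - 150 = (0*6)*(-24) - 150 = 0*(-24) - 150 = 0 - 150 = -150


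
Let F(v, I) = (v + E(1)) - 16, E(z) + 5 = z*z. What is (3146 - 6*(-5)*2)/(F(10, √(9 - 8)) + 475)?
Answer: 3206/465 ≈ 6.8946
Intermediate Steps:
E(z) = -5 + z² (E(z) = -5 + z*z = -5 + z²)
F(v, I) = -20 + v (F(v, I) = (v + (-5 + 1²)) - 16 = (v + (-5 + 1)) - 16 = (v - 4) - 16 = (-4 + v) - 16 = -20 + v)
(3146 - 6*(-5)*2)/(F(10, √(9 - 8)) + 475) = (3146 - 6*(-5)*2)/((-20 + 10) + 475) = (3146 + 30*2)/(-10 + 475) = (3146 + 60)/465 = 3206*(1/465) = 3206/465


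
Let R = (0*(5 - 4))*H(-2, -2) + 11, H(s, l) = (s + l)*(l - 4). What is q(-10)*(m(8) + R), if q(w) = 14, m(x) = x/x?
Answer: 168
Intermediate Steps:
m(x) = 1
H(s, l) = (-4 + l)*(l + s) (H(s, l) = (l + s)*(-4 + l) = (-4 + l)*(l + s))
R = 11 (R = (0*(5 - 4))*((-2)² - 4*(-2) - 4*(-2) - 2*(-2)) + 11 = (0*1)*(4 + 8 + 8 + 4) + 11 = 0*24 + 11 = 0 + 11 = 11)
q(-10)*(m(8) + R) = 14*(1 + 11) = 14*12 = 168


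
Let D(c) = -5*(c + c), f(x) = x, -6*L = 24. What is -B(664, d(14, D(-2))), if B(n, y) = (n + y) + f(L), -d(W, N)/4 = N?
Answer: -580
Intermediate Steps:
L = -4 (L = -1/6*24 = -4)
D(c) = -10*c
d(W, N) = -4*N
B(n, y) = -4 + n + y (B(n, y) = (n + y) - 4 = -4 + n + y)
-B(664, d(14, D(-2))) = -(-4 + 664 - (-40)*(-2)) = -(-4 + 664 - 4*20) = -(-4 + 664 - 80) = -1*580 = -580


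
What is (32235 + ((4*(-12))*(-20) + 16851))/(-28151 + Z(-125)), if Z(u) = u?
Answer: -25023/14138 ≈ -1.7699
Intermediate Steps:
(32235 + ((4*(-12))*(-20) + 16851))/(-28151 + Z(-125)) = (32235 + ((4*(-12))*(-20) + 16851))/(-28151 - 125) = (32235 + (-48*(-20) + 16851))/(-28276) = (32235 + (960 + 16851))*(-1/28276) = (32235 + 17811)*(-1/28276) = 50046*(-1/28276) = -25023/14138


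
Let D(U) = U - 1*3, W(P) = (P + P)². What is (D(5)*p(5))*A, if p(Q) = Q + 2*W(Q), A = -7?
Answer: -2870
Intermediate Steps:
W(P) = 4*P² (W(P) = (2*P)² = 4*P²)
D(U) = -3 + U (D(U) = U - 3 = -3 + U)
p(Q) = Q + 8*Q² (p(Q) = Q + 2*(4*Q²) = Q + 8*Q²)
(D(5)*p(5))*A = ((-3 + 5)*(5*(1 + 8*5)))*(-7) = (2*(5*(1 + 40)))*(-7) = (2*(5*41))*(-7) = (2*205)*(-7) = 410*(-7) = -2870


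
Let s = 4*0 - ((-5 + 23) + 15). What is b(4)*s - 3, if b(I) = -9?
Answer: 294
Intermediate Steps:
s = -33 (s = 0 - (18 + 15) = 0 - 1*33 = 0 - 33 = -33)
b(4)*s - 3 = -9*(-33) - 3 = 297 - 3 = 294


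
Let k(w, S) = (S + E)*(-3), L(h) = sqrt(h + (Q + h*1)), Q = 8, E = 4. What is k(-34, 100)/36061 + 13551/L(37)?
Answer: -312/36061 + 13551*sqrt(82)/82 ≈ 1496.4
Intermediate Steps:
L(h) = sqrt(8 + 2*h) (L(h) = sqrt(h + (8 + h*1)) = sqrt(h + (8 + h)) = sqrt(8 + 2*h))
k(w, S) = -12 - 3*S (k(w, S) = (S + 4)*(-3) = (4 + S)*(-3) = -12 - 3*S)
k(-34, 100)/36061 + 13551/L(37) = (-12 - 3*100)/36061 + 13551/(sqrt(8 + 2*37)) = (-12 - 300)*(1/36061) + 13551/(sqrt(8 + 74)) = -312*1/36061 + 13551/(sqrt(82)) = -312/36061 + 13551*(sqrt(82)/82) = -312/36061 + 13551*sqrt(82)/82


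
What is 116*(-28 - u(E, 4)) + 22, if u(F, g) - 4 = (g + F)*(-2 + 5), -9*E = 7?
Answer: -14434/3 ≈ -4811.3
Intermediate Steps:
E = -7/9 (E = -⅑*7 = -7/9 ≈ -0.77778)
u(F, g) = 4 + 3*F + 3*g (u(F, g) = 4 + (g + F)*(-2 + 5) = 4 + (F + g)*3 = 4 + (3*F + 3*g) = 4 + 3*F + 3*g)
116*(-28 - u(E, 4)) + 22 = 116*(-28 - (4 + 3*(-7/9) + 3*4)) + 22 = 116*(-28 - (4 - 7/3 + 12)) + 22 = 116*(-28 - 1*41/3) + 22 = 116*(-28 - 41/3) + 22 = 116*(-125/3) + 22 = -14500/3 + 22 = -14434/3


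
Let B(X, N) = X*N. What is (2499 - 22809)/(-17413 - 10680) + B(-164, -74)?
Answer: 340956958/28093 ≈ 12137.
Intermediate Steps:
B(X, N) = N*X
(2499 - 22809)/(-17413 - 10680) + B(-164, -74) = (2499 - 22809)/(-17413 - 10680) - 74*(-164) = -20310/(-28093) + 12136 = -20310*(-1/28093) + 12136 = 20310/28093 + 12136 = 340956958/28093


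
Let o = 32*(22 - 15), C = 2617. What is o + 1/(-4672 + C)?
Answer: 460319/2055 ≈ 224.00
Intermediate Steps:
o = 224 (o = 32*7 = 224)
o + 1/(-4672 + C) = 224 + 1/(-4672 + 2617) = 224 + 1/(-2055) = 224 - 1/2055 = 460319/2055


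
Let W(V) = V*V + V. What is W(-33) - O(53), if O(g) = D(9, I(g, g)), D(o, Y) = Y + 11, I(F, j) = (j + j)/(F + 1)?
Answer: 28162/27 ≈ 1043.0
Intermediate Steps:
W(V) = V + V² (W(V) = V² + V = V + V²)
I(F, j) = 2*j/(1 + F) (I(F, j) = (2*j)/(1 + F) = 2*j/(1 + F))
D(o, Y) = 11 + Y
O(g) = 11 + 2*g/(1 + g)
W(-33) - O(53) = -33*(1 - 33) - (11 + 13*53)/(1 + 53) = -33*(-32) - (11 + 689)/54 = 1056 - 700/54 = 1056 - 1*350/27 = 1056 - 350/27 = 28162/27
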